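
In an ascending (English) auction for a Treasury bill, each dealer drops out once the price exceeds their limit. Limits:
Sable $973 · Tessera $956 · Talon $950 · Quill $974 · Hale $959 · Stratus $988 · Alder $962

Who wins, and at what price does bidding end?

Rule: the price rises until one bidder remains; the winner pays the price at which the last rival dropped out.
Limits ranked: 988 (Stratus) > 974 (Quill) > 973 (Sable) > 962 (Alder) > 959 (Hale) > 956 (Tessera) > …
Once the price passes $974, only Stratus is left; the hammer falls at Quill's limit of $974.

Stratus wins at $974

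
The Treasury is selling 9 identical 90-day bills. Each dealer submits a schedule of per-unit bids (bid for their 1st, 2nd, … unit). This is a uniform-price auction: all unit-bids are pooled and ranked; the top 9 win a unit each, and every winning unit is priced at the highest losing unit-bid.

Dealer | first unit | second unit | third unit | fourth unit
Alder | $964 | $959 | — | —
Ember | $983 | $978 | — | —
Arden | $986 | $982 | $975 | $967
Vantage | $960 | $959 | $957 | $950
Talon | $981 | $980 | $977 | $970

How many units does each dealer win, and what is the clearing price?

Arden 3, Ember 2, Talon 4; clearing price $967

Merging the schedules and taking the best 9: 986 (Arden-1), 983 (Ember-1), 982 (Arden-2), 981 (Talon-1), 980 (Talon-2), 978 (Ember-2), 977 (Talon-3), 975 (Arden-3), 970 (Talon-4)
First bid not allocated: $967.
Allocation: Arden 3, Ember 2, Talon 4.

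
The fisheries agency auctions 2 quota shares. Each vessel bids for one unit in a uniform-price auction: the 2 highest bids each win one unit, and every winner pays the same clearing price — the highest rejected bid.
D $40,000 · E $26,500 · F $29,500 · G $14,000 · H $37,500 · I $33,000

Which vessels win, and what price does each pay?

Ordering the bids: 40,000 (D), 37,500 (H), 33,000 (I), 29,500 (F), …
Winners (2 units): D, H.
Clearing price = highest rejected bid = $33,000.

D, H; each pays $33,000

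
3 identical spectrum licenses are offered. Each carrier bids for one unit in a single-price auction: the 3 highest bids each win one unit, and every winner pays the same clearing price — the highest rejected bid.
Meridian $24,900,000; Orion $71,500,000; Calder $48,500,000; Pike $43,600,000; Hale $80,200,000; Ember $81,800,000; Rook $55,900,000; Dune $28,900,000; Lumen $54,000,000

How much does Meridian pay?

Meridian pays $0

Sorting: 81,800,000 (Ember), 80,200,000 (Hale), 71,500,000 (Orion), 55,900,000 (Rook), 54,000,000 (Lumen), …
Top 3: Ember, Hale, Orion.
Highest unsuccessful bid: $55,900,000 → clearing price.
Meridian does not win → pays $0.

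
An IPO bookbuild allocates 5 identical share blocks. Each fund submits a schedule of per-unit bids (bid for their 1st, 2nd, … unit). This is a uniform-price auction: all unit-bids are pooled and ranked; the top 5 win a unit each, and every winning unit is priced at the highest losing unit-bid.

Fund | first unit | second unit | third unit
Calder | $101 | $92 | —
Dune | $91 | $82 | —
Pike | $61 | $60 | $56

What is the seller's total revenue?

Total revenue: $300

Pooled unit-bids ranked (top 5): 101 (Calder-1), 92 (Calder-2), 91 (Dune-1), 82 (Dune-2), 61 (Pike-1)
Highest rejected unit-bid = $60.
Allocation: Calder 2, Dune 2, Pike 1. Every unit priced at $60.
Revenue = 5 × 60 = $300.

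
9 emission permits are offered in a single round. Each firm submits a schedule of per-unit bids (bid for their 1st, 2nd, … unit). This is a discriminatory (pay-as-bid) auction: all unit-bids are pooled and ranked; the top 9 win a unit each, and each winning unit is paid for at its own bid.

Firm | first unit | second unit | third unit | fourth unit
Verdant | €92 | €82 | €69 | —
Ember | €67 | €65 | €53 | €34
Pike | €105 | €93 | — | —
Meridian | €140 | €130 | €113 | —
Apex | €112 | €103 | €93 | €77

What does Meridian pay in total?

Meridian pays €383

All unit-bids, highest first — top 9: 140 (Meridian-1), 130 (Meridian-2), 113 (Meridian-3), 112 (Apex-1), 105 (Pike-1), 103 (Apex-2), 93 (Pike-2), 93 (Apex-3), 92 (Verdant-1)
Next rejected bid: €82 (not a price — pay-as-bid).
Meridian's winning unit-bids: 140 + 130 + 113 = €383.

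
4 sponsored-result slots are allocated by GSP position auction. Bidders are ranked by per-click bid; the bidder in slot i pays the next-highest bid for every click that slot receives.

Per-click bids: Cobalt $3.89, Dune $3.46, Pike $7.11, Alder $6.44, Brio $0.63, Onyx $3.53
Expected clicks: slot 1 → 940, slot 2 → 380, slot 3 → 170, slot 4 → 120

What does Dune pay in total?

Ranked by bid: $7.11 (Pike) > $6.44 (Alder) > $3.89 (Cobalt) > $3.53 (Onyx) > $3.46 (Dune) > …
Dune ranks below slot 4 → no slot, pays nothing.

Dune pays $0.00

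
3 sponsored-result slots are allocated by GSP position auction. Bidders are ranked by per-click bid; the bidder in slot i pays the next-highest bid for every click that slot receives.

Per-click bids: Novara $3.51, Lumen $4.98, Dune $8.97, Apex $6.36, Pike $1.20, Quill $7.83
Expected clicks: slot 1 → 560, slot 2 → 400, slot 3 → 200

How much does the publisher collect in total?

Per-click bids in order: $8.97 (Dune) > $7.83 (Quill) > $6.36 (Apex) > $4.98 (Lumen) > …
Slot 1: Dune pays $7.83 × 560 = $4384.80
Slot 2: Quill pays $6.36 × 400 = $2544.00
Slot 3: Apex pays $4.98 × 200 = $996.00
Total = $7924.80

Total revenue: $7924.80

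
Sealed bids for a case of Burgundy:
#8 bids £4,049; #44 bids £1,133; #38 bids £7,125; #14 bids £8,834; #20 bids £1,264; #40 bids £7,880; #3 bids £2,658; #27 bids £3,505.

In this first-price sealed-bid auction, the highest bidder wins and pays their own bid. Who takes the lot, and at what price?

#14 pays £8,834

Rule: the highest bidder wins and pays their own bid.
Sorting bids: 8,834 (#14) > 7,880 (#40) > 7,125 (#38) > 4,049 (#8) > 3,505 (#27) > 2,658 (#3) > …
#14 is highest → pays own bid, £8,834.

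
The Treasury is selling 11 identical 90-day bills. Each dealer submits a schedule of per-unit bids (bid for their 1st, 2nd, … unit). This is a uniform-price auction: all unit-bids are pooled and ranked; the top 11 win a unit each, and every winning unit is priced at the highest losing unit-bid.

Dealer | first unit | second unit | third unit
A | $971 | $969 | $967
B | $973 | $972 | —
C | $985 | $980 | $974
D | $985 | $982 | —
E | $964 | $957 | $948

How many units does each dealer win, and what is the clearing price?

A 3, B 2, C 3, D 2, E 1; clearing price $957

Pooled unit-bids ranked (top 11): 985 (C-1), 985 (D-1), 982 (D-2), 980 (C-2), 974 (C-3), 973 (B-1), 972 (B-2), 971 (A-1), 969 (A-2), 967 (A-3), 964 (E-1)
The (k+1)-th unit-bid is $957.
Allocation: A 3, B 2, C 3, D 2, E 1.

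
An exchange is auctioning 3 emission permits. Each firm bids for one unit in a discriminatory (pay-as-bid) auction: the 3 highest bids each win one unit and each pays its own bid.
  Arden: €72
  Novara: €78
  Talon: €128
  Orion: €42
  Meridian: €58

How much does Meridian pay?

Sorting: 128 (Talon), 78 (Novara), 72 (Arden), 58 (Meridian), 42 (Orion)
Top 3: Talon, Novara, Arden.
Meridian does not win → €0.

Meridian pays €0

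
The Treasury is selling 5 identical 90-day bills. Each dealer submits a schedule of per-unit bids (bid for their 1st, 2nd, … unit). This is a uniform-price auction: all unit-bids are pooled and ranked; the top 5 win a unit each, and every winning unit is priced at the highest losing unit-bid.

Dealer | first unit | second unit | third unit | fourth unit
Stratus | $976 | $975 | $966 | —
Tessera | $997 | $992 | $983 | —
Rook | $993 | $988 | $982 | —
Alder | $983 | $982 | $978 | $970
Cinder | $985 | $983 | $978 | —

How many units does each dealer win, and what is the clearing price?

Pooled unit-bids ranked (top 5): 997 (Tessera-1), 993 (Rook-1), 992 (Tessera-2), 988 (Rook-2), 985 (Cinder-1)
The (k+1)-th unit-bid is $983.
Allocation: Cinder 1, Rook 2, Tessera 2.

Cinder 1, Rook 2, Tessera 2; clearing price $983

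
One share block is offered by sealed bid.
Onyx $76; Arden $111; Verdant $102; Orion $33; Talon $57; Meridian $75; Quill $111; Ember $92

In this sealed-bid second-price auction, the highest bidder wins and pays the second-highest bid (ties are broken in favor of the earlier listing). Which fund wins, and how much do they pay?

Sealed-bid second-price auction: the highest bidder wins and pays the second-highest bid.
Bids in order: 111 (Arden) > 111 (Quill) > 102 (Verdant) > 92 (Ember) > 76 (Onyx) > 75 (Meridian) > …
Arden and Quill tie at $111; tie-break gives it to Arden.
Arden wins with the highest bid; price is set by the runner-up at $111.

Arden pays $111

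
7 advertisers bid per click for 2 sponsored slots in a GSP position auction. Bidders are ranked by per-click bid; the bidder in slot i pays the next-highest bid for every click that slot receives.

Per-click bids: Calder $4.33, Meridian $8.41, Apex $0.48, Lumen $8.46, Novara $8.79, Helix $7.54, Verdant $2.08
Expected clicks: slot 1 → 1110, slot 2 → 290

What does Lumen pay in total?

Per-click bids in order: $8.79 (Novara) > $8.46 (Lumen) > $8.41 (Meridian) > …
Lumen holds slot 2 → pays next bid $8.41 × 290 clicks = $2438.90.

Lumen pays $2438.90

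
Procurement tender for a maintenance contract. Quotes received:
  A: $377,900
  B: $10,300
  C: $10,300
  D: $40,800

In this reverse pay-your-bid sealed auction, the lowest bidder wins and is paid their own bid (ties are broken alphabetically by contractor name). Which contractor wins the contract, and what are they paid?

B is paid $10,300

Bids ranked: 10,300 (B) < 10,300 (C) < 40,800 (D) < 377,900 (A)
Tie at $10,300 → B wins by tie-break.
First-price: B is paid what they bid, $10,300.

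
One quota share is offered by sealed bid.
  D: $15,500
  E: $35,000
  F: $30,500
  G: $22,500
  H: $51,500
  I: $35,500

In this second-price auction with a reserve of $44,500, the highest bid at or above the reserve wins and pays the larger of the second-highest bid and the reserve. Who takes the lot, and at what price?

H pays $44,500

Rule: the highest bid at or above the reserve wins and pays the larger of the second-highest bid and the reserve.
Sorting bids: 51,500 (H) > 35,500 (I) > 35,000 (E) > 30,500 (F) > 22,500 (G) > 15,500 (D)
Highest eligible bid: H at $51,500.
Second-highest bid $35,500 is below the reserve $44,500, so the reserve binds → payment $44,500.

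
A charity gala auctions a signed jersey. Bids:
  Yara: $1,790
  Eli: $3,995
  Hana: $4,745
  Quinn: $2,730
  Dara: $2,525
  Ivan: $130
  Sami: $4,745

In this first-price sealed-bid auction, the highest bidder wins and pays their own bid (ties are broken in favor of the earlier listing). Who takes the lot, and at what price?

Hana pays $4,745

Bids in order: 4,745 (Hana) > 4,745 (Sami) > 3,995 (Eli) > 2,730 (Quinn) > 2,525 (Dara) > 1,790 (Yara) > …
Tie at $4,745 → Hana wins by tie-break.
Hana has the highest bid and pays exactly that: $4,745.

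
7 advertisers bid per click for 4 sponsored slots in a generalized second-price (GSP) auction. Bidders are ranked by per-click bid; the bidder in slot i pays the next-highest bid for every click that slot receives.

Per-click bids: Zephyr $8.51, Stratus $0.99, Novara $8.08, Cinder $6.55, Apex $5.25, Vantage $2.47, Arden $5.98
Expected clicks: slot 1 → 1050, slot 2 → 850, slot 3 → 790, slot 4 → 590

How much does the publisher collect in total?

Total revenue: $21873.20

Per-click bids in order: $8.51 (Zephyr) > $8.08 (Novara) > $6.55 (Cinder) > $5.98 (Arden) > $5.25 (Apex) > …
Slot 1: Zephyr pays $8.08 × 1050 = $8484.00
Slot 2: Novara pays $6.55 × 850 = $5567.50
Slot 3: Cinder pays $5.98 × 790 = $4724.20
Slot 4: Arden pays $5.25 × 590 = $3097.50
Total = $21873.20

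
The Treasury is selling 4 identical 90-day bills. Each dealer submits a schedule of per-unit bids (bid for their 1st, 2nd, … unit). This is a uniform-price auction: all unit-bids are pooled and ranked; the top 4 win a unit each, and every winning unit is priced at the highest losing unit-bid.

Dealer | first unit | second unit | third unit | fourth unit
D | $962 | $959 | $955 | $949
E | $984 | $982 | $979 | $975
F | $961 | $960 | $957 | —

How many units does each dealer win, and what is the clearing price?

E 4; clearing price $962

All unit-bids, highest first — top 4: 984 (E-1), 982 (E-2), 979 (E-3), 975 (E-4)
First bid not allocated: $962.
Allocation: E 4.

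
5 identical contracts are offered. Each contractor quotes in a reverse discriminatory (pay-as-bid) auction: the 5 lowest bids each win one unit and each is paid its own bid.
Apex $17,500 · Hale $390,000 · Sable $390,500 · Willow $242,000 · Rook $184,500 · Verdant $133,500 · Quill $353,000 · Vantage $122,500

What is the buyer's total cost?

Total cost: $700,000

Ordering the bids: 17,500 (Apex), 122,500 (Vantage), 133,500 (Verdant), 184,500 (Rook), 242,000 (Willow), 353,000 (Quill), 390,000 (Hale), …
Lowest 5: Apex, Vantage, Verdant, Rook, Willow.
Total cost = 17,500 + 122,500 + 133,500 + 184,500 + 242,000 = $700,000.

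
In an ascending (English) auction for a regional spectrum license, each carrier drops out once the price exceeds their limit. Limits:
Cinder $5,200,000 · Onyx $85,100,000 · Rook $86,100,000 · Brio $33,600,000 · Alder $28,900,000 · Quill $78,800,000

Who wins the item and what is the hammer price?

Rule: the price rises until one bidder remains; the winner pays the price at which the last rival dropped out.
Limits ranked: 86,100,000 (Rook) > 85,100,000 (Onyx) > 78,800,000 (Quill) > 33,600,000 (Brio) > 28,900,000 (Alder) > 5,200,000 (Cinder)
Bidding ends when Onyx exits at $85,100,000; Rook takes it.

Rook wins at $85,100,000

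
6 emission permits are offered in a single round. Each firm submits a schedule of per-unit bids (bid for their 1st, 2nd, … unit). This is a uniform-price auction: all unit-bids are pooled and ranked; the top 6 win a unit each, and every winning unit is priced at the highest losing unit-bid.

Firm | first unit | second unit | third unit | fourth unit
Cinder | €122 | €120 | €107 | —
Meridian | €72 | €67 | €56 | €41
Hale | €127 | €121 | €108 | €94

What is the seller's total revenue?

Merging the schedules and taking the best 6: 127 (Hale-1), 122 (Cinder-1), 121 (Hale-2), 120 (Cinder-2), 108 (Hale-3), 107 (Cinder-3)
The (k+1)-th unit-bid is €94.
Allocation: Cinder 3, Hale 3. Every unit priced at €94.
Revenue = 6 × 94 = €564.

Total revenue: €564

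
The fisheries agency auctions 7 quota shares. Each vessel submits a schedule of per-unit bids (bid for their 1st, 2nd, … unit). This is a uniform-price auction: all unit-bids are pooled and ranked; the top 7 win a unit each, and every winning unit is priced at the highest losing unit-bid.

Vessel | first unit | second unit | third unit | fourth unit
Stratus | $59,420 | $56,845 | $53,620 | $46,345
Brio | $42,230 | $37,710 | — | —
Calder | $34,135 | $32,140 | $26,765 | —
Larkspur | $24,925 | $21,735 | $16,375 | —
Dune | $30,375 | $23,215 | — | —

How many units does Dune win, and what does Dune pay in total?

Dune: 0 units, pays $0

Pooled unit-bids ranked (top 7): 59,420 (Stratus-1), 56,845 (Stratus-2), 53,620 (Stratus-3), 46,345 (Stratus-4), 42,230 (Brio-1), 37,710 (Brio-2), 34,135 (Calder-1)
First bid not allocated: $32,140.
Dune wins 0 unit(s) at $32,140 each.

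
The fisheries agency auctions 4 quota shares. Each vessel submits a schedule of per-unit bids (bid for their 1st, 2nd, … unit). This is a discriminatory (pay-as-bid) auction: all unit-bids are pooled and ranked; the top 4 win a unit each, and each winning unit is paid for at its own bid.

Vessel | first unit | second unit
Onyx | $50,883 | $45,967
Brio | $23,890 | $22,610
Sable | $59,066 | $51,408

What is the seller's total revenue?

Total revenue: $207,324

Pooled unit-bids ranked (top 4): 59,066 (Sable-1), 51,408 (Sable-2), 50,883 (Onyx-1), 45,967 (Onyx-2)
Next rejected bid: $23,890 (not a price — pay-as-bid).
Each winning unit pays its own bid.
Revenue = 59,066 + 51,408 + 50,883 + 45,967 = $207,324.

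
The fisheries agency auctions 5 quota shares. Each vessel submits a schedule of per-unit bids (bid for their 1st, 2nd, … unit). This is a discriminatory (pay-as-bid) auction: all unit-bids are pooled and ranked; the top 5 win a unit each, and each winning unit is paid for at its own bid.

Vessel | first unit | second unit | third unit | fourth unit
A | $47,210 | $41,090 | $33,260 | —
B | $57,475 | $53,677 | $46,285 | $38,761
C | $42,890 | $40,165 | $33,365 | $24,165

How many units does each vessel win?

A 1, B 3, C 1

Pooled unit-bids ranked (top 5): 57,475 (B-1), 53,677 (B-2), 47,210 (A-1), 46,285 (B-3), 42,890 (C-1)
Next rejected bid: $41,090 (not a price — pay-as-bid).
Allocation: A 1, B 3, C 1.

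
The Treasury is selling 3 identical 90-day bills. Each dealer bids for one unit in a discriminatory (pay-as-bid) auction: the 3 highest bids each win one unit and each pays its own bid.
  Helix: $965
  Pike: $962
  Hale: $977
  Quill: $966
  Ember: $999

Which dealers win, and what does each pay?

Bids ranked high→low: 999 (Ember), 977 (Hale), 966 (Quill), 965 (Helix), 962 (Pike)
Top 3: Ember, Hale, Quill.
Each winner pays its own bid: Ember $999, Hale $977, Quill $966.

Ember $999, Hale $977, Quill $966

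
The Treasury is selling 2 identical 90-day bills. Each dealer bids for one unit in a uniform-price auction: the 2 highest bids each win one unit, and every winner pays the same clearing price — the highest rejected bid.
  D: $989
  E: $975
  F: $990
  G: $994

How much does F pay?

Bids ranked high→low: 994 (G), 990 (F), 989 (D), 975 (E)
Winners (2 units): G, F.
Clearing price = highest rejected bid = $989.
F wins → pays $989.

F pays $989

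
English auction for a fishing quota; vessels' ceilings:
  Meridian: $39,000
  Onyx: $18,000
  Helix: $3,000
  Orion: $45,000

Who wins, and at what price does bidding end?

Orion wins at $39,000

Sorting limits: 45,000 (Orion) > 39,000 (Meridian) > 18,000 (Onyx) > 3,000 (Helix)
Bidding ends when Meridian exits at $39,000; Orion takes it.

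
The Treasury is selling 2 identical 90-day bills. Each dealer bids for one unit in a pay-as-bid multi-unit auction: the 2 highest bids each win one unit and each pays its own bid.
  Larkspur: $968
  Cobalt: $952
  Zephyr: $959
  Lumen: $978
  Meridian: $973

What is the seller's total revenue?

Total revenue: $1,951

Ordering the bids: 978 (Lumen), 973 (Meridian), 968 (Larkspur), 959 (Zephyr), …
Winners (2 units): Lumen, Meridian.
Total revenue = 978 + 973 = $1,951.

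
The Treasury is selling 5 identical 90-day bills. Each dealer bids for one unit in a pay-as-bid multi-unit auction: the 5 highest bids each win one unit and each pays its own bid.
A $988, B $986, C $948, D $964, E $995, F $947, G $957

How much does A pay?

A pays $988

Sorting: 995 (E), 988 (A), 986 (B), 964 (D), 957 (G), 948 (C), 947 (F)
The 5 highest are E, A, B, D, G.
A wins → own bid $988.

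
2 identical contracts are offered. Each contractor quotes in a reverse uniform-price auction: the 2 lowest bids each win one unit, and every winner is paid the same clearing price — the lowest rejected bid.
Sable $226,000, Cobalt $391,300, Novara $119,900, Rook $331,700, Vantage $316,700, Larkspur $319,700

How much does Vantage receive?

Sorting: 119,900 (Novara), 226,000 (Sable), 316,700 (Vantage), 319,700 (Larkspur), …
The 2 lowest are Novara, Sable.
Clearing price = lowest rejected bid = $316,700.
Vantage does not win → is paid $0.

Vantage is paid $0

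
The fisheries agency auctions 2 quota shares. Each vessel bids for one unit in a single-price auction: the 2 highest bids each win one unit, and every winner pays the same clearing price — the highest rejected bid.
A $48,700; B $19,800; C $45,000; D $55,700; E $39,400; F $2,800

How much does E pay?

E pays $0

Ordering the bids: 55,700 (D), 48,700 (A), 45,000 (C), 39,400 (E), …
Winners (2 units): D, A.
First losing bid is C's $45,000, which sets the uniform price.
E does not win → pays $0.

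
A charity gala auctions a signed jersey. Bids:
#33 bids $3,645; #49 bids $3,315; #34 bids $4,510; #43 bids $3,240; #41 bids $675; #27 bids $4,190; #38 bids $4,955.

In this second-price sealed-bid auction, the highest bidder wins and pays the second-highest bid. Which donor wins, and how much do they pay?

Second-price sealed-bid auction: the highest bidder wins and pays the second-highest bid.
Bids in order: 4,955 (#38) > 4,510 (#34) > 4,190 (#27) > 3,645 (#33) > 3,315 (#49) > 3,240 (#43) > …
Second-price: #38 pays #34's bid of $4,510.

#38 pays $4,510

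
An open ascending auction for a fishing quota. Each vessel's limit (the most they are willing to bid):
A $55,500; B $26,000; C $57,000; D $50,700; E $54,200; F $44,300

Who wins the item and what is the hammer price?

Rule: the price rises until one bidder remains; the winner pays the price at which the last rival dropped out.
Limits in order: 57,000 (C) > 55,500 (A) > 54,200 (E) > 50,700 (D) > 44,300 (F) > 26,000 (B)
Bidding ends when A exits at $55,500; C takes it.

C wins at $55,500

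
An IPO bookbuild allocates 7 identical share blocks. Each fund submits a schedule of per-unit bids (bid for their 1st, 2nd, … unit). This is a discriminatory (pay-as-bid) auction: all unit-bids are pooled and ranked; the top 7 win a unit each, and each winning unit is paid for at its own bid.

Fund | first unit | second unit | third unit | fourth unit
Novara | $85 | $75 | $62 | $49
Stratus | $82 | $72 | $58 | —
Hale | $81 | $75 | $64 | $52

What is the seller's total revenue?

Total revenue: $534

Merging the schedules and taking the best 7: 85 (Novara-1), 82 (Stratus-1), 81 (Hale-1), 75 (Novara-2), 75 (Hale-2), 72 (Stratus-2), 64 (Hale-3)
Next rejected bid: $62 (not a price — pay-as-bid).
Each winning unit pays its own bid.
Revenue = 85 + 82 + 81 + 75 + 75 + 72 + 64 = $534.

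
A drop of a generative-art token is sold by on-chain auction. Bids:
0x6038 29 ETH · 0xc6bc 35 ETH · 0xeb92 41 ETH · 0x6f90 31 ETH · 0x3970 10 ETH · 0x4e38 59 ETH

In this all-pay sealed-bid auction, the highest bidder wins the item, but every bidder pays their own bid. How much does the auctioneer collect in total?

Total revenue: 205 ETH

Rule: the highest bidder wins the item, but every bidder pays their own bid.
Bids ranked: 59 (0x4e38) > 41 (0xeb92) > 35 (0xc6bc) > 31 (0x6f90) > 29 (0x6038) > 10 (0x3970)
0x4e38 wins with the top bid; all bids are sunk regardless.
Every bidder forfeits their bid regardless of winning.
Revenue = 29 + 35 + 41 + 31 + 10 + 59 = 205 ETH.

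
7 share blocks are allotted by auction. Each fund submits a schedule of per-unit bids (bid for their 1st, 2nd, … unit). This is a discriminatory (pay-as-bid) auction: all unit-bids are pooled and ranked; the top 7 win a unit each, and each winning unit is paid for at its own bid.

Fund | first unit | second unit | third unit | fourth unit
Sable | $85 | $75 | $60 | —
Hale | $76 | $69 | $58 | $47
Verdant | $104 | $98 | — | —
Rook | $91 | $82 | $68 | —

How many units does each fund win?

Pooled unit-bids ranked (top 7): 104 (Verdant-1), 98 (Verdant-2), 91 (Rook-1), 85 (Sable-1), 82 (Rook-2), 76 (Hale-1), 75 (Sable-2)
Next rejected bid: $69 (not a price — pay-as-bid).
Allocation: Hale 1, Rook 2, Sable 2, Verdant 2.

Hale 1, Rook 2, Sable 2, Verdant 2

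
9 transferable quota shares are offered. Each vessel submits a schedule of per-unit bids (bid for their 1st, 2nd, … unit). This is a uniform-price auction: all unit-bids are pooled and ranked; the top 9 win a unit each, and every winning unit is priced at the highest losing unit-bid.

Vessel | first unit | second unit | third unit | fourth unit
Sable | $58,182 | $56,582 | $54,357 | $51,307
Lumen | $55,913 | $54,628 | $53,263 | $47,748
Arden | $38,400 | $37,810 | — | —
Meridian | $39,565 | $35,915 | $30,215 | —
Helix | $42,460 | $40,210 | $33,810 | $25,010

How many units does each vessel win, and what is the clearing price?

Helix 1, Lumen 4, Sable 4; clearing price $40,210

Pooled unit-bids ranked (top 9): 58,182 (Sable-1), 56,582 (Sable-2), 55,913 (Lumen-1), 54,628 (Lumen-2), 54,357 (Sable-3), 53,263 (Lumen-3), 51,307 (Sable-4), 47,748 (Lumen-4), 42,460 (Helix-1)
First bid not allocated: $40,210.
Allocation: Helix 1, Lumen 4, Sable 4.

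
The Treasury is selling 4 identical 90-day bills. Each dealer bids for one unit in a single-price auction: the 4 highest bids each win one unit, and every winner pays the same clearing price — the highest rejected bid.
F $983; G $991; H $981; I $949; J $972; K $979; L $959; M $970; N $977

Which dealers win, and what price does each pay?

G, F, H, K; each pays $977

Ordering the bids: 991 (G), 983 (F), 981 (H), 979 (K), 977 (N), 972 (J), …
Winners (4 units): G, F, H, K.
Highest unsuccessful bid: $977 → clearing price.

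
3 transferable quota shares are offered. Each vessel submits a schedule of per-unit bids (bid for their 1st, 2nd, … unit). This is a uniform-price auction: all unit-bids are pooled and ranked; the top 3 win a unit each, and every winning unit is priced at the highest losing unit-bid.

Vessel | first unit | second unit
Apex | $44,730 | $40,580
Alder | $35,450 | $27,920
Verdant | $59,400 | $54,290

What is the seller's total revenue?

Total revenue: $121,740

All unit-bids, highest first — top 3: 59,400 (Verdant-1), 54,290 (Verdant-2), 44,730 (Apex-1)
First bid not allocated: $40,580.
Allocation: Apex 1, Verdant 2. Every unit priced at $40,580.
Revenue = 3 × 40,580 = $121,740.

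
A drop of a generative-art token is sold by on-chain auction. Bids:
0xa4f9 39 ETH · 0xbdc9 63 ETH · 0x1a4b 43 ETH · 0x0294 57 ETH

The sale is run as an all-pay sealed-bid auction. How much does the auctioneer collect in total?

Total revenue: 202 ETH

All-pay sealed-bid auction: the highest bidder wins the item, but every bidder pays their own bid.
Bids ranked: 63 (0xbdc9) > 57 (0x0294) > 43 (0x1a4b) > 39 (0xa4f9)
Every bidder forfeits their bid regardless of winning.
Revenue = 39 + 63 + 43 + 57 = 202 ETH.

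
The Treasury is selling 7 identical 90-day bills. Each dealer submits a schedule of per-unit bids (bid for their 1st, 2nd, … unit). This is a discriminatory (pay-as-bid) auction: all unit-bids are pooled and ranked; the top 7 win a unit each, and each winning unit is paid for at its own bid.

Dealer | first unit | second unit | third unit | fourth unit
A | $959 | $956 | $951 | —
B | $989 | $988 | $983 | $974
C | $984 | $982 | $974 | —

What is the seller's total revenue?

Merging the schedules and taking the best 7: 989 (B-1), 988 (B-2), 984 (C-1), 983 (B-3), 982 (C-2), 974 (B-4), 974 (C-3)
Next rejected bid: $959 (not a price — pay-as-bid).
Each winning unit pays its own bid.
Revenue = 989 + 988 + 984 + 983 + 982 + 974 + 974 = $6,874.

Total revenue: $6,874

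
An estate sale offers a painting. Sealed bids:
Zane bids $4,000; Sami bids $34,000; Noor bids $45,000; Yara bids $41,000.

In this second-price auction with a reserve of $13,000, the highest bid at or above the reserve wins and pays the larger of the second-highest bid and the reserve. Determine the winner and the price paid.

Noor pays $41,000

Second-price auction with a reserve of $13,000: the highest bid at or above the reserve wins and pays the larger of the second-highest bid and the reserve.
Bids in order: 45,000 (Noor) > 41,000 (Yara) > 34,000 (Sami) > 4,000 (Zane)
Highest eligible bid: Noor at $45,000.
max(second-highest $41,000, reserve $13,000) = $41,000; the reserve does not bind.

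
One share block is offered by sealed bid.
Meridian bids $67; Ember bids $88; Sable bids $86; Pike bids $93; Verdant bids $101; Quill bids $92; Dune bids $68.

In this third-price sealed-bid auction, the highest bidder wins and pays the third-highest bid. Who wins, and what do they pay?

Verdant pays $92

Sorting bids: 101 (Verdant) > 93 (Pike) > 92 (Quill) > 88 (Ember) > 86 (Sable) > 68 (Dune) > …
Verdant wins; payment is bid #3 in the ranking = $92.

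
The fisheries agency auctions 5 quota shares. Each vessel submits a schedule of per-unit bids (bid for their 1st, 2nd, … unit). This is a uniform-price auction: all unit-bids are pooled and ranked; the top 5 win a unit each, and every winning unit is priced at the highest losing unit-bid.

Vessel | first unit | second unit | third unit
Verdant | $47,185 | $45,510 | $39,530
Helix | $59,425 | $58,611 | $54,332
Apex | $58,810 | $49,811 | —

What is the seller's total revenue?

Total revenue: $235,925

Merging the schedules and taking the best 5: 59,425 (Helix-1), 58,810 (Apex-1), 58,611 (Helix-2), 54,332 (Helix-3), 49,811 (Apex-2)
Highest rejected unit-bid = $47,185.
Allocation: Apex 2, Helix 3. Every unit priced at $47,185.
Revenue = 5 × 47,185 = $235,925.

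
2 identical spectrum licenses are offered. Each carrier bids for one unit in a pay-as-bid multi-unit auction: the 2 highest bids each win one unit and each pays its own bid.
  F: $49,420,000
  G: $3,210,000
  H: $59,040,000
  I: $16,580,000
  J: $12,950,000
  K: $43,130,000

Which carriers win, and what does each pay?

Bids ranked high→low: 59,040,000 (H), 49,420,000 (F), 43,130,000 (K), 16,580,000 (I), …
Top 2: H, F.
Each winner pays its own bid: H $59,040,000, F $49,420,000.

H $59,040,000, F $49,420,000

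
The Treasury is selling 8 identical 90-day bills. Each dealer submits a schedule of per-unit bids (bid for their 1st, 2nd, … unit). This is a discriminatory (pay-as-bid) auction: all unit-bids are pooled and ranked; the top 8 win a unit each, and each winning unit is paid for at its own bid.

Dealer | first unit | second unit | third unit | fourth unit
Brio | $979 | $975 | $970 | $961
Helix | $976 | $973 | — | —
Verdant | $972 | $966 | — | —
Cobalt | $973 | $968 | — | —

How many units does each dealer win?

Brio 3, Cobalt 2, Helix 2, Verdant 1

Pooled unit-bids ranked (top 8): 979 (Brio-1), 976 (Helix-1), 975 (Brio-2), 973 (Helix-2), 973 (Cobalt-1), 972 (Verdant-1), 970 (Brio-3), 968 (Cobalt-2)
Next rejected bid: $966 (not a price — pay-as-bid).
Allocation: Brio 3, Cobalt 2, Helix 2, Verdant 1.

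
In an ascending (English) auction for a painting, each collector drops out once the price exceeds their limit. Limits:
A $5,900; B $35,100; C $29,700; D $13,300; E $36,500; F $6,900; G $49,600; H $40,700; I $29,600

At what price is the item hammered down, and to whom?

G wins at $40,700

Limits in order: 49,600 (G) > 40,700 (H) > 36,500 (E) > 35,100 (B) > 29,700 (C) > 29,600 (I) > …
Bidding ends when H exits at $40,700; G takes it.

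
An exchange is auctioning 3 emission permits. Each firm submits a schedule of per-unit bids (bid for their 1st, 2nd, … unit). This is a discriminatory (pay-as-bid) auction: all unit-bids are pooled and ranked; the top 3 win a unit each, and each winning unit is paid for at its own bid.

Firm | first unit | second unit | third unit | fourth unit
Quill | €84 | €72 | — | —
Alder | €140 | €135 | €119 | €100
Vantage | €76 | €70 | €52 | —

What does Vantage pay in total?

Vantage pays €0

Pooled unit-bids ranked (top 3): 140 (Alder-1), 135 (Alder-2), 119 (Alder-3)
Next rejected bid: €100 (not a price — pay-as-bid).
Vantage wins no units.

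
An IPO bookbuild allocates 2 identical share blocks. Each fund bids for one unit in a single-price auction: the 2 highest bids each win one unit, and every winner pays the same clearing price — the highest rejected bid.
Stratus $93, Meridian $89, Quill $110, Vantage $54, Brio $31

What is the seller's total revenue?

Ordering the bids: 110 (Quill), 93 (Stratus), 89 (Meridian), 54 (Vantage), …
The 2 highest are Quill, Stratus.
Highest unsuccessful bid: $89 → clearing price.
Total revenue = 2 × $89 = $178.

Total revenue: $178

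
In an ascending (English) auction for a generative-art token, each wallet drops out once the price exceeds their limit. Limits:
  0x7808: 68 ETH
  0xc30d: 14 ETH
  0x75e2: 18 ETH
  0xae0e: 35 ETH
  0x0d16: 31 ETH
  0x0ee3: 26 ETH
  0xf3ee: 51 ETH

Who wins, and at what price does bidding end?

Limits in order: 68 (0x7808) > 51 (0xf3ee) > 35 (0xae0e) > 31 (0x0d16) > 26 (0x0ee3) > 18 (0x75e2) > …
Once the price passes 51 ETH, only 0x7808 is left; the hammer falls at 0xf3ee's limit of 51 ETH.

0x7808 wins at 51 ETH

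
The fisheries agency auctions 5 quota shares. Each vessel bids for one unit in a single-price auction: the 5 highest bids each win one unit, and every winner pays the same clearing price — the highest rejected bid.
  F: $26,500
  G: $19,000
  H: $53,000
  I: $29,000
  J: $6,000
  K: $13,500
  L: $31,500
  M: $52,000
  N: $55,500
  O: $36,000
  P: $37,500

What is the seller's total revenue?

Ordering the bids: 55,500 (N), 53,000 (H), 52,000 (M), 37,500 (P), 36,000 (O), 31,500 (L), 29,000 (I), …
The 5 highest are N, H, M, P, O.
Highest unsuccessful bid: $31,500 → clearing price.
Total revenue = 5 × $31,500 = $157,500.

Total revenue: $157,500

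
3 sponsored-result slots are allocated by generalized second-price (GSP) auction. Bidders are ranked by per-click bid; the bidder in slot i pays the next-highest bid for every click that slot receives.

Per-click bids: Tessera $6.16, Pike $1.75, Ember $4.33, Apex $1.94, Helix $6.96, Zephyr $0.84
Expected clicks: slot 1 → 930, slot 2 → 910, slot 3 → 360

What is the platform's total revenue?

Sorting advertisers: $6.96 (Helix) > $6.16 (Tessera) > $4.33 (Ember) > $1.94 (Apex) > …
Slot 1: Helix pays $6.16 × 930 = $5728.80
Slot 2: Tessera pays $4.33 × 910 = $3940.30
Slot 3: Ember pays $1.94 × 360 = $698.40
Total = $10367.50

Total revenue: $10367.50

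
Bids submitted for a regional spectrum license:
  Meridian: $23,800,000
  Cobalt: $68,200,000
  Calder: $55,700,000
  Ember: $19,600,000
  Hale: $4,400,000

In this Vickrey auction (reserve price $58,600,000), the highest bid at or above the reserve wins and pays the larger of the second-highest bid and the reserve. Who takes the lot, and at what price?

Vickrey auction (reserve price $58,600,000): the highest bid at or above the reserve wins and pays the larger of the second-highest bid and the reserve.
Sorting bids: 68,200,000 (Cobalt) > 55,700,000 (Calder) > 23,800,000 (Meridian) > 19,600,000 (Ember) > 4,400,000 (Hale)
Highest eligible bid: Cobalt at $68,200,000.
Second-highest bid $55,700,000 is below the reserve $58,600,000, so the reserve binds → payment $58,600,000.

Cobalt pays $58,600,000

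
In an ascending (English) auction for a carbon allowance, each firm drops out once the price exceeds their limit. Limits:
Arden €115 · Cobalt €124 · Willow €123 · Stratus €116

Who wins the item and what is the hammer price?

Cobalt wins at €123

Rule: the price rises until one bidder remains; the winner pays the price at which the last rival dropped out.
Limits ranked: 124 (Cobalt) > 123 (Willow) > 116 (Stratus) > 115 (Arden)
Once the price passes €123, only Cobalt is left; the hammer falls at Willow's limit of €123.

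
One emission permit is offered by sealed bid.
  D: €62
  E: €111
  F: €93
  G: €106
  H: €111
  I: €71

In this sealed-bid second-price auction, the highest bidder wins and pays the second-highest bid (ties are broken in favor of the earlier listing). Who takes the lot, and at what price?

E pays €111

Rule: the highest bidder wins and pays the second-highest bid.
Sorting bids: 111 (E) > 111 (H) > 106 (G) > 93 (F) > 71 (I) > 62 (D)
Tie at €111 → E wins by tie-break.
E is highest; pays the second-highest bid, €111.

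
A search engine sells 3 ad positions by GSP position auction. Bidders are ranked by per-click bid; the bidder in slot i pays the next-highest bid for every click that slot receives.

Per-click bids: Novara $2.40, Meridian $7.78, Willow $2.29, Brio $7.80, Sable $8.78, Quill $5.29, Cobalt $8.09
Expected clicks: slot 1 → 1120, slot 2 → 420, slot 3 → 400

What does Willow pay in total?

Willow pays $0.00

Per-click bids in order: $8.78 (Sable) > $8.09 (Cobalt) > $7.80 (Brio) > $7.78 (Meridian) > …
Willow ranks below slot 3 → no slot, pays nothing.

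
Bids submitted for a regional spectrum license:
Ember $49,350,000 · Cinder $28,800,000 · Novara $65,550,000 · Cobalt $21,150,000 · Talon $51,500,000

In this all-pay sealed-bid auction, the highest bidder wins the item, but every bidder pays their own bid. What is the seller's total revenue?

Total revenue: $216,350,000

Bids in order: 65,550,000 (Novara) > 51,500,000 (Talon) > 49,350,000 (Ember) > 28,800,000 (Cinder) > 21,150,000 (Cobalt)
Novara wins with the top bid; all bids are sunk regardless.
Every bidder forfeits their bid regardless of winning.
Revenue = 49,350,000 + 28,800,000 + 65,550,000 + 21,150,000 + 51,500,000 = $216,350,000.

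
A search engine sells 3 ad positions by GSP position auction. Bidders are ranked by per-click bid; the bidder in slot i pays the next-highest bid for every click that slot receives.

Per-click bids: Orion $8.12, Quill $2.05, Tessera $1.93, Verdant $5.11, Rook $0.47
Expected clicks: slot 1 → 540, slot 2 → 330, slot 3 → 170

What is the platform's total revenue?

Total revenue: $3764.00

Ranked by bid: $8.12 (Orion) > $5.11 (Verdant) > $2.05 (Quill) > $1.93 (Tessera) > …
Slot 1: Orion pays $5.11 × 540 = $2759.40
Slot 2: Verdant pays $2.05 × 330 = $676.50
Slot 3: Quill pays $1.93 × 170 = $328.10
Total = $3764.00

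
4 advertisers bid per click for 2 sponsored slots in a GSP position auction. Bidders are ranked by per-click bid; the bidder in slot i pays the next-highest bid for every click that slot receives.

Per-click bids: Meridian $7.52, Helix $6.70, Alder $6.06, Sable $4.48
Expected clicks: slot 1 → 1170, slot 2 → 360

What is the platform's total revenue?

Ranked by bid: $7.52 (Meridian) > $6.70 (Helix) > $6.06 (Alder) > …
Slot 1: Meridian pays $6.70 × 1170 = $7839.00
Slot 2: Helix pays $6.06 × 360 = $2181.60
Total = $10020.60

Total revenue: $10020.60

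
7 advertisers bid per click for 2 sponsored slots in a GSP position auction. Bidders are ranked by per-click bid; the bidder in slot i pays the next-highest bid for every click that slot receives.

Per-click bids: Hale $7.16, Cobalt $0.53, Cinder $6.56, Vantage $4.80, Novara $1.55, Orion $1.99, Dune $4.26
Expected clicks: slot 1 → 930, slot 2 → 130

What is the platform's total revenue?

Total revenue: $6724.80

Ranked by bid: $7.16 (Hale) > $6.56 (Cinder) > $4.80 (Vantage) > …
Slot 1: Hale pays $6.56 × 930 = $6100.80
Slot 2: Cinder pays $4.80 × 130 = $624.00
Total = $6724.80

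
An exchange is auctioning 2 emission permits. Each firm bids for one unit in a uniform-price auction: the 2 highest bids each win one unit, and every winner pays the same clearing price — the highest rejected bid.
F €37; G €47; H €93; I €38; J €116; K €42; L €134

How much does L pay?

Ordering the bids: 134 (L), 116 (J), 93 (H), 47 (G), …
Top 2: L, J.
Highest unsuccessful bid: €93 → clearing price.
L wins → pays €93.

L pays €93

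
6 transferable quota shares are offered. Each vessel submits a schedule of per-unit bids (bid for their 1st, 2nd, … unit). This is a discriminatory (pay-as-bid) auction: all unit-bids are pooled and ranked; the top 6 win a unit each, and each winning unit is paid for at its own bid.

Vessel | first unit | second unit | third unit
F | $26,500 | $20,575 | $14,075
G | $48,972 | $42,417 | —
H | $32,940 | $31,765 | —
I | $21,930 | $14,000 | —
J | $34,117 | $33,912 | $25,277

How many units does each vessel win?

Pooled unit-bids ranked (top 6): 48,972 (G-1), 42,417 (G-2), 34,117 (J-1), 33,912 (J-2), 32,940 (H-1), 31,765 (H-2)
Next rejected bid: $26,500 (not a price — pay-as-bid).
Allocation: G 2, H 2, J 2.

G 2, H 2, J 2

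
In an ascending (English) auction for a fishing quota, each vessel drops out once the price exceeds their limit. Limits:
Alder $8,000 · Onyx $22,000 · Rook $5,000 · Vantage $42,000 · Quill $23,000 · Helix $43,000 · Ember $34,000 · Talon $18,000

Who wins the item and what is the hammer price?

Limits ranked: 43,000 (Helix) > 42,000 (Vantage) > 34,000 (Ember) > 23,000 (Quill) > 22,000 (Onyx) > 18,000 (Talon) > …
Bidding ends when Vantage exits at $42,000; Helix takes it.

Helix wins at $42,000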